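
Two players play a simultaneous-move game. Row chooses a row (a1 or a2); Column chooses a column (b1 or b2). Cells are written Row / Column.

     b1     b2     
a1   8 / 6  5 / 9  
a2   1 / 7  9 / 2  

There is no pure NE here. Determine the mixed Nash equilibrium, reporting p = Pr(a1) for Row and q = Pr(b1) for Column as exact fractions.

p = 5/8, q = 4/11

In a mixed NE each player is indifferent between their pure strategies, so the opponent's mix sets the indifference.
Column indifferent between b1 and b2: p·6 + (1−p)·7 = p·9 + (1−p)·2 ⟹ 7 + (-1)p = 2 + 7p ⟹ p = 5/8.
Row indifferent between a1 and a2: q·8 + (1−q)·5 = q·1 + (1−q)·9 ⟹ 5 + 3q = 9 + (-8)q ⟹ q = 4/11.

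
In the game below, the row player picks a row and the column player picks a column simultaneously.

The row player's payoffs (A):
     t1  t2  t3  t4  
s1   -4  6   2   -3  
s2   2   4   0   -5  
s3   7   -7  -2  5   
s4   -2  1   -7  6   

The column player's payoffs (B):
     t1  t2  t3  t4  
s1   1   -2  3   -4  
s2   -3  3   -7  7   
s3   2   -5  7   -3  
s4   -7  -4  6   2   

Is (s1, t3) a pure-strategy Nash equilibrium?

Yes

Holding the column player at t3: the row player gets 2 from s1, versus 0 from s2, -2 from s3, -7 from s4. No profitable deviation for the row player.
Holding the row player at s1: the column player gets 3 from t3, versus 1 from t1, -2 from t2, -4 from t4. No profitable deviation for the column player either.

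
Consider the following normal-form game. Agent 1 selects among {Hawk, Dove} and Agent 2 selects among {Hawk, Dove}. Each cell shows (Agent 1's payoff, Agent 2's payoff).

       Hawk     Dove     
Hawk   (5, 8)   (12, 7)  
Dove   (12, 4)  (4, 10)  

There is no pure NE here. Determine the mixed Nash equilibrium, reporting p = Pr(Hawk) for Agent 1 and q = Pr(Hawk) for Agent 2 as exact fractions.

p = 6/7, q = 8/15

In a mixed NE each player is indifferent between their pure strategies, so the opponent's mix sets the indifference.
Agent 2 indifferent between Hawk and Dove: p·8 + (1−p)·4 = p·7 + (1−p)·10 ⟹ 4 + 4p = 10 + (-3)p ⟹ p = 6/7.
Agent 1 indifferent between Hawk and Dove: q·5 + (1−q)·12 = q·12 + (1−q)·4 ⟹ 12 + (-7)q = 4 + 8q ⟹ q = 8/15.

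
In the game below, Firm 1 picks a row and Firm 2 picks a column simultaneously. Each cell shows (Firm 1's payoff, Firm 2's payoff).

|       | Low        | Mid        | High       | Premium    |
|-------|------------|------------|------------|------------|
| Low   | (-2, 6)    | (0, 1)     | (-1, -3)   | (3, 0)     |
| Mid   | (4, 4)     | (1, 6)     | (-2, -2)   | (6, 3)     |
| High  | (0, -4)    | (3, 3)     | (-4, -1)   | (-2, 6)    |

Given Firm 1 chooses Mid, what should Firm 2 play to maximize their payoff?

Mid

With Firm 1 fixed at Mid, Firm 2's payoffs are: Low → 4, Mid → 6, High → -2, Premium → 3.
The maximum is 6, achieved by Mid.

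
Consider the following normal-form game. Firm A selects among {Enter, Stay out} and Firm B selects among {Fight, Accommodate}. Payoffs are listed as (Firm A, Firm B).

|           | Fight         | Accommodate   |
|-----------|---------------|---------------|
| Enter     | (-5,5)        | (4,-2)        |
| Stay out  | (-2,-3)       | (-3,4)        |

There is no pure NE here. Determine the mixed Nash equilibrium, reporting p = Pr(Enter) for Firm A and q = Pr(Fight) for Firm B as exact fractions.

p = 1/2, q = 7/10

Each player's mixing probability is pinned down by making the *other* player indifferent.
Firm B indifferent between Fight and Accommodate: p·5 + (1−p)·(-3) = p·(-2) + (1−p)·4 ⟹ (-3) + 8p = 4 + (-6)p ⟹ p = 1/2.
Firm A indifferent between Enter and Stay out: q·(-5) + (1−q)·4 = q·(-2) + (1−q)·(-3) ⟹ 4 + (-9)q = (-3) + 1q ⟹ q = 7/10.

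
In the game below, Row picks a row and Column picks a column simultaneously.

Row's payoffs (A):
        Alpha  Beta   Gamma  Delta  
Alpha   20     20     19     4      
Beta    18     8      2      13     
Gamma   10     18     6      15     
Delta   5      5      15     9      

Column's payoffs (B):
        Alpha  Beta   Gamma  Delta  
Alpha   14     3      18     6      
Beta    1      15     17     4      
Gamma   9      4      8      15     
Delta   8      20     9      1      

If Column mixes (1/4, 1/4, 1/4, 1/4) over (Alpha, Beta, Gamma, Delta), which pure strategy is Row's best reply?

Alpha

Compute Row's expected payoff from each pure strategy against the given mix.
Alpha: (1/4)·20 + (1/4)·20 + (1/4)·19 + (1/4)·4 = 63/4
Beta: (1/4)·18 + (1/4)·8 + (1/4)·2 + (1/4)·13 = 41/4
Gamma: (1/4)·10 + (1/4)·18 + (1/4)·6 + (1/4)·15 = 49/4
Delta: (1/4)·5 + (1/4)·5 + (1/4)·15 + (1/4)·9 = 17/2
Highest expected payoff is 63/4, from Alpha.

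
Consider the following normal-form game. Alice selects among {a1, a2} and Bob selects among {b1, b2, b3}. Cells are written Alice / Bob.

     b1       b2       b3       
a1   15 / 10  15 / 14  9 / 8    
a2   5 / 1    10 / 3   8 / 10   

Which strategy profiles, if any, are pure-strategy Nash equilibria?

(a1, b2)

Find each player's best response to every opponent strategy; NE are the intersections.
Alice's best responses — vs b1: a1 (payoff 15); vs b2: a1 (payoff 15); vs b3: a1 (payoff 9).
Bob's best responses — vs a1: b2 (payoff 14); vs a2: b3 (payoff 10).
The only mutual best response is (a1, b2); neither player gains by switching there.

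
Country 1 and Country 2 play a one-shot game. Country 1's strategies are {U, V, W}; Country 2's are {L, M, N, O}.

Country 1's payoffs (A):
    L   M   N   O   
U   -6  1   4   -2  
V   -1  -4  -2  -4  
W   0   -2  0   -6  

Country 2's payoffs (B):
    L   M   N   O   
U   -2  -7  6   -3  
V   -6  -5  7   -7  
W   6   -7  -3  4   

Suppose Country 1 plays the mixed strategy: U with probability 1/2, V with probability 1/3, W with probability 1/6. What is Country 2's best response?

Country 2's best reply maximizes expected payoff against the mix.
L: (1/2)·(-2) + (1/3)·(-6) + (1/6)·6 = -2
M: (1/2)·(-7) + (1/3)·(-5) + (1/6)·(-7) = -19/3
N: (1/2)·6 + (1/3)·7 + (1/6)·(-3) = 29/6
O: (1/2)·(-3) + (1/3)·(-7) + (1/6)·4 = -19/6
Highest expected payoff is 29/6, from N.

N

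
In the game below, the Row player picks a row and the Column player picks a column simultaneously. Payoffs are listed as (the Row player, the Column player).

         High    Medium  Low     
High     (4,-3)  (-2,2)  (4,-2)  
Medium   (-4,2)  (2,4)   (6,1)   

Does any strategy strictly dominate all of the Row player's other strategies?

No strictly dominant strategy

Check whether one of the Row player's strategies beats all alternatives regardless of what the opponent does.
High is not dominant: against Medium, Medium gives 2 > -2.
Medium is not dominant: against High, High gives 4 > -4.
No single strategy is best against every opponent action.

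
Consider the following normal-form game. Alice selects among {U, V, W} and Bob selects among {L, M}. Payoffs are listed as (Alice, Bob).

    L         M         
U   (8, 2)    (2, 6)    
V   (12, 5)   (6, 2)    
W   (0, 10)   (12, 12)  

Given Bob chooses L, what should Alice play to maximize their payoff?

V

With Bob fixed at L, Alice's payoffs are: U → 8, V → 12, W → 0.
The maximum is 12, achieved by V.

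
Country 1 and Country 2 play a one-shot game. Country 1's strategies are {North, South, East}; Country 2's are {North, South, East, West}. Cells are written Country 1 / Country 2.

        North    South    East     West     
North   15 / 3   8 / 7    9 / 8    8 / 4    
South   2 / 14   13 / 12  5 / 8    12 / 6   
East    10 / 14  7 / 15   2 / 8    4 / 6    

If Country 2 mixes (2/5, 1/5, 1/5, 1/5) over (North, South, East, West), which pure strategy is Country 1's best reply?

Country 1's best reply maximizes expected payoff against the mix.
North: (2/5)·15 + (1/5)·8 + (1/5)·9 + (1/5)·8 = 11
South: (2/5)·2 + (1/5)·13 + (1/5)·5 + (1/5)·12 = 34/5
East: (2/5)·10 + (1/5)·7 + (1/5)·2 + (1/5)·4 = 33/5
Highest expected payoff is 11, from North.

North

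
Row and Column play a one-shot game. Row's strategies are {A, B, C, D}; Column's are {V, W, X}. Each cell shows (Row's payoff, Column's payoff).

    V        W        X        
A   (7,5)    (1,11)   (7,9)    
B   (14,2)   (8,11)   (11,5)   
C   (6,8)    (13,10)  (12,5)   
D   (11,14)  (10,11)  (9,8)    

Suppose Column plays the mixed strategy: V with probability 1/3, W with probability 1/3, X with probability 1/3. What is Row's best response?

Compute Row's expected payoff from each pure strategy against the given mix.
A: (1/3)·7 + (1/3)·1 + (1/3)·7 = 5
B: (1/3)·14 + (1/3)·8 + (1/3)·11 = 11
C: (1/3)·6 + (1/3)·13 + (1/3)·12 = 31/3
D: (1/3)·11 + (1/3)·10 + (1/3)·9 = 10
Highest expected payoff is 11, from B.

B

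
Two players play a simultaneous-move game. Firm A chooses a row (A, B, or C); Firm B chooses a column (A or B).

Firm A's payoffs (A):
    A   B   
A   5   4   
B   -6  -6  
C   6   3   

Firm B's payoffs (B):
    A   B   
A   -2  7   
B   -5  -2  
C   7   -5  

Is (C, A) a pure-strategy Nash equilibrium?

Holding Firm B at A: Firm A gets 6 from C, versus 5 from A, -6 from B. No profitable deviation for Firm A.
Holding Firm A at C: Firm B gets 7 from A, versus -5 from B. No profitable deviation for Firm B either.

Yes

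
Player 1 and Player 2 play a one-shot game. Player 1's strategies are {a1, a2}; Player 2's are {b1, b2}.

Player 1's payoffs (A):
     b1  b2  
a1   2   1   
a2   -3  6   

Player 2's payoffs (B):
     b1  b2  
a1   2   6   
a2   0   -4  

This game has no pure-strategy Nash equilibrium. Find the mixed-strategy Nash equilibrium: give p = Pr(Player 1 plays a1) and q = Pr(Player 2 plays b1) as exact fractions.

p = 1/2, q = 1/2

Each player's mixing probability is pinned down by making the *other* player indifferent.
Player 2 indifferent between b1 and b2: p·2 + (1−p)·0 = p·6 + (1−p)·(-4) ⟹ 0 + 2p = (-4) + 10p ⟹ p = 1/2.
Player 1 indifferent between a1 and a2: q·2 + (1−q)·1 = q·(-3) + (1−q)·6 ⟹ 1 + 1q = 6 + (-9)q ⟹ q = 1/2.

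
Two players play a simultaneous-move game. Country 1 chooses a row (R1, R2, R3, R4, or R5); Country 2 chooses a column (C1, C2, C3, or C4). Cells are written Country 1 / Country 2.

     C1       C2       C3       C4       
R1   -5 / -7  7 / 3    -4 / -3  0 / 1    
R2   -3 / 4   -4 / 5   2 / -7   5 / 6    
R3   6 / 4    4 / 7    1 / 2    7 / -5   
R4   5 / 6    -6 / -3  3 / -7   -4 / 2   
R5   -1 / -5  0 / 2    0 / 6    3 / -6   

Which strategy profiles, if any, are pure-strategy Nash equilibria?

Find each player's best response to every opponent strategy; NE are the intersections.
Country 1's best responses — vs C1: R3 (payoff 6); vs C2: R1 (payoff 7); vs C3: R4 (payoff 3); vs C4: R3 (payoff 7).
Country 2's best responses — vs R1: C2 (payoff 3); vs R2: C4 (payoff 6); vs R3: C2 (payoff 7); vs R4: C1 (payoff 6); vs R5: C3 (payoff 6).
The only mutual best response is (R1, C2); neither player gains by switching there.

(R1, C2)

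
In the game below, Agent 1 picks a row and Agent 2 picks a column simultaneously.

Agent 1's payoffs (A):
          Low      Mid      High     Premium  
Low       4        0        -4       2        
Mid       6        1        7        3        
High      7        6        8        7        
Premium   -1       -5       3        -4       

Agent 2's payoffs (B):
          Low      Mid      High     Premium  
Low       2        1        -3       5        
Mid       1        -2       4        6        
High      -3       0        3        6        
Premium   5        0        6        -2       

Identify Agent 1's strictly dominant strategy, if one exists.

A strategy is strictly dominant if it gives Agent 1 a strictly higher payoff than every other strategy, against every choice by the opponent.
High strictly dominates: vs Low: 7 > each of {4, 6, -1}; vs Mid: 6 > each of {0, 1, -5}; vs High: 8 > each of {-4, 7, 3}; vs Premium: 7 > each of {2, 3, -4}.

High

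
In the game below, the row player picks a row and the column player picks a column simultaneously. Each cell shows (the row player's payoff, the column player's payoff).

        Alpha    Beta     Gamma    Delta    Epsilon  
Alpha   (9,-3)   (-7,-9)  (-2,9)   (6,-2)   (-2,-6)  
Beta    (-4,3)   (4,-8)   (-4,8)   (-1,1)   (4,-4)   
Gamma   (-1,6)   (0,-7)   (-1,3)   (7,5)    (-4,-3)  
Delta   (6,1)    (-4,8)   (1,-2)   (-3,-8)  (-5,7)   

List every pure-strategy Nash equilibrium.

No pure-strategy Nash equilibrium

Find each player's best response to every opponent strategy; NE are the intersections.
The row player's best responses — vs Alpha: Alpha (payoff 9); vs Beta: Beta (payoff 4); vs Gamma: Delta (payoff 1); vs Delta: Gamma (payoff 7); vs Epsilon: Beta (payoff 4).
The column player's best responses — vs Alpha: Gamma (payoff 9); vs Beta: Gamma (payoff 8); vs Gamma: Alpha (payoff 6); vs Delta: Beta (payoff 8).
No cell has both players best-responding. For instance, the row player's best reply to Epsilon is Beta, but against Beta the column player prefers Gamma over Epsilon.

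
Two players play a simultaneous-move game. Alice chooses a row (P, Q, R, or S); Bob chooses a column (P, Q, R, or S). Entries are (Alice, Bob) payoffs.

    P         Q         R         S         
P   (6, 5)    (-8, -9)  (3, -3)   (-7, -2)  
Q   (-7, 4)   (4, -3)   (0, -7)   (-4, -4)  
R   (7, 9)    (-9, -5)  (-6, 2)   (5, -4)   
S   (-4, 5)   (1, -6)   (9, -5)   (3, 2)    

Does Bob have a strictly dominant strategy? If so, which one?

Check whether one of Bob's strategies beats all alternatives regardless of what the opponent does.
P strictly dominates: vs P: 5 > each of {-9, -3, -2}; vs Q: 4 > each of {-3, -7, -4}; vs R: 9 > each of {-5, 2, -4}; vs S: 5 > each of {-6, -5, 2}.

P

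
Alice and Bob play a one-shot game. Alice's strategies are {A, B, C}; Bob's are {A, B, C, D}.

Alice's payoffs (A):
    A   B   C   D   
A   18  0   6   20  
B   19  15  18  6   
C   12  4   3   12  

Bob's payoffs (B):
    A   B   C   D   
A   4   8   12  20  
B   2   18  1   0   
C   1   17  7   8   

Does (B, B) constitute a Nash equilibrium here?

Holding Bob at B: Alice gets 15 from B, versus 0 from A, 4 from C. No profitable deviation for Alice.
Holding Alice at B: Bob gets 18 from B, versus 2 from A, 1 from C, 0 from D. No profitable deviation for Bob either.

Yes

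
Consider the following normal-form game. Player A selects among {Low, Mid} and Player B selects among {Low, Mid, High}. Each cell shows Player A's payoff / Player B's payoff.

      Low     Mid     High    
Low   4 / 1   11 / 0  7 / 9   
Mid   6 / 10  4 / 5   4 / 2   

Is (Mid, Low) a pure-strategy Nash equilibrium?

Holding Player B at Low: Player A gets 6 from Mid, versus 4 from Low. No profitable deviation for Player A.
Holding Player A at Mid: Player B gets 10 from Low, versus 5 from Mid, 2 from High. No profitable deviation for Player B either.

Yes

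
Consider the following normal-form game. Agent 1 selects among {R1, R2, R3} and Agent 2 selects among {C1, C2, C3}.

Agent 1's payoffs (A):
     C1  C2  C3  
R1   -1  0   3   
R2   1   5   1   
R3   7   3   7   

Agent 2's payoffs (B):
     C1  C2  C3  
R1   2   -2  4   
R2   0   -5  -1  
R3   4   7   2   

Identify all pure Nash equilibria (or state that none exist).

A profile is a Nash equilibrium when each player is best-responding to the other.
Agent 1's best responses — vs C1: R3 (payoff 7); vs C2: R2 (payoff 5); vs C3: R3 (payoff 7).
Agent 2's best responses — vs R1: C3 (payoff 4); vs R2: C1 (payoff 0); vs R3: C2 (payoff 7).
No cell has both players best-responding. For instance, Agent 1's best reply to C1 is R3, but against R3 Agent 2 prefers C2 over C1.

There is no pure-strategy Nash equilibrium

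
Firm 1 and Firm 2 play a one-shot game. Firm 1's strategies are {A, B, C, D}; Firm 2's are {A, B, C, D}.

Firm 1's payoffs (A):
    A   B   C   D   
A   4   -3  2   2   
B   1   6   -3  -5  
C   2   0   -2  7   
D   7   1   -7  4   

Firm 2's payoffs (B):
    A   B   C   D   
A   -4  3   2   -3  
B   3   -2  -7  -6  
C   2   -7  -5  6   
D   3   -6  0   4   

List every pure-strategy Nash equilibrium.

Check mutual best responses: a cell is a NE iff neither player can gain by unilaterally deviating.
Firm 1's best responses — vs A: D (payoff 7); vs B: B (payoff 6); vs C: A (payoff 2); vs D: C (payoff 7).
Firm 2's best responses — vs A: B (payoff 3); vs B: A (payoff 3); vs C: D (payoff 6); vs D: D (payoff 4).
The only mutual best response is (C, D); neither player gains by switching there.

(C, D)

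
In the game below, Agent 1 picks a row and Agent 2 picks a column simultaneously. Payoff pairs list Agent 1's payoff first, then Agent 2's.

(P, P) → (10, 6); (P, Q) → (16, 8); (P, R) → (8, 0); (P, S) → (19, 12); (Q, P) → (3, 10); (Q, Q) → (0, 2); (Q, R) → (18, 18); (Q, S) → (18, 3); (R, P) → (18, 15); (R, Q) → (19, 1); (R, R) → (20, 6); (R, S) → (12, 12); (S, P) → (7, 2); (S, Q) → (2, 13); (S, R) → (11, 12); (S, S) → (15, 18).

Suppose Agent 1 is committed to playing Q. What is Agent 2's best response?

R

With Agent 1 fixed at Q, Agent 2's payoffs are: P → 10, Q → 2, R → 18, S → 3.
The maximum is 18, achieved by R.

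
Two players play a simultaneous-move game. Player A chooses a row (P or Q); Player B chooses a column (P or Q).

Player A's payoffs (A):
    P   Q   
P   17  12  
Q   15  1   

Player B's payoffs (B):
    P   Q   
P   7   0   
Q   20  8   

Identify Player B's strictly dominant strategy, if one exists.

P

A strategy is strictly dominant if it gives Player B a strictly higher payoff than every other strategy, against every choice by the opponent.
P strictly dominates: vs P: 7 > 0; vs Q: 20 > 8.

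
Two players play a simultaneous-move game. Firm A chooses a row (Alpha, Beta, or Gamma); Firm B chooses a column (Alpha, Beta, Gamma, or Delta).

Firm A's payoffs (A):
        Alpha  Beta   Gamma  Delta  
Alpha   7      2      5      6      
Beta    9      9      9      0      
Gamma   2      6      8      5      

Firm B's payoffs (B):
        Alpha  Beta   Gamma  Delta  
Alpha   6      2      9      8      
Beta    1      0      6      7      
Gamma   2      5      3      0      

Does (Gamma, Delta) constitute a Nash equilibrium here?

Holding Firm B at Delta: Firm A gets 5 from Gamma but could get 6 by switching to Alpha. Firm A has a profitable deviation.

No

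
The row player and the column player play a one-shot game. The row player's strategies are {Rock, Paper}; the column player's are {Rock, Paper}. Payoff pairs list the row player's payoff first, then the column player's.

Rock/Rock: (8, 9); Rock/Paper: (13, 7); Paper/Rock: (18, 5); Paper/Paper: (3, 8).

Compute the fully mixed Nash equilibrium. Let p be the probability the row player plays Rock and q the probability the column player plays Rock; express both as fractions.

p = 3/5, q = 1/2

Each player's mixing probability is pinned down by making the *other* player indifferent.
The column player indifferent between Rock and Paper: p·9 + (1−p)·5 = p·7 + (1−p)·8 ⟹ 5 + 4p = 8 + (-1)p ⟹ p = 3/5.
The row player indifferent between Rock and Paper: q·8 + (1−q)·13 = q·18 + (1−q)·3 ⟹ 13 + (-5)q = 3 + 15q ⟹ q = 1/2.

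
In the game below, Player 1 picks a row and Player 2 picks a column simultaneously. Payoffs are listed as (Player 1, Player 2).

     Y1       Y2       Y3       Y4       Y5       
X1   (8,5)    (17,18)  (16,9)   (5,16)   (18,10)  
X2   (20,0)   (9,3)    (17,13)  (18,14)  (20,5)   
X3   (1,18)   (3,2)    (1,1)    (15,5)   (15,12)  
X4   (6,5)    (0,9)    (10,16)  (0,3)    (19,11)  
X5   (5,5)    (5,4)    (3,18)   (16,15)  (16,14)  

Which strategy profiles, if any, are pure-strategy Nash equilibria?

Find each player's best response to every opponent strategy; NE are the intersections.
Player 1's best responses — vs Y1: X2 (payoff 20); vs Y2: X1 (payoff 17); vs Y3: X2 (payoff 17); vs Y4: X2 (payoff 18); vs Y5: X2 (payoff 20).
Player 2's best responses — vs X1: Y2 (payoff 18); vs X2: Y4 (payoff 14); vs X3: Y1 (payoff 18); vs X4: Y3 (payoff 16); vs X5: Y3 (payoff 18).
Mutual best responses occur at (X1, Y2) and (X2, Y4); at each, neither player gains by switching.

(X1, Y2) and (X2, Y4)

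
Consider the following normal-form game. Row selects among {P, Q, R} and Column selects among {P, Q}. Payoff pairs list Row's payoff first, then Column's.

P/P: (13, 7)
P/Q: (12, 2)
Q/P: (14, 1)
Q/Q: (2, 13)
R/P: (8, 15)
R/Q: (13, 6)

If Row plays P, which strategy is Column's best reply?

P

With Row fixed at P, Column's payoffs are: P → 7, Q → 2.
The maximum is 7, achieved by P.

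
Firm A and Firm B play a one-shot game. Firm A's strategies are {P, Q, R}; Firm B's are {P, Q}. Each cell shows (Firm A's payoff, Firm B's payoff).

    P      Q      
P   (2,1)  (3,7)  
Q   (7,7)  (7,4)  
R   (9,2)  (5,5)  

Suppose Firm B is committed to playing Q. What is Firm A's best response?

Q

With Firm B fixed at Q, Firm A's payoffs are: P → 3, Q → 7, R → 5.
The maximum is 7, achieved by Q.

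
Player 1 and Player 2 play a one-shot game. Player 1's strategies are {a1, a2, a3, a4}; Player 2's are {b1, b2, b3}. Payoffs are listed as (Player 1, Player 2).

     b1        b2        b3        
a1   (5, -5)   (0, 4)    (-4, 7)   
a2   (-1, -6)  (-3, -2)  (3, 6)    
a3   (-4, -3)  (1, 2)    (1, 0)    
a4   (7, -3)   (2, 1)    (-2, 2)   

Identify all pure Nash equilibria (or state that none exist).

A profile is a Nash equilibrium when each player is best-responding to the other.
Player 1's best responses — vs b1: a4 (payoff 7); vs b2: a4 (payoff 2); vs b3: a2 (payoff 3).
Player 2's best responses — vs a1: b3 (payoff 7); vs a2: b3 (payoff 6); vs a3: b2 (payoff 2); vs a4: b3 (payoff 2).
The only mutual best response is (a2, b3); neither player gains by switching there.

(a2, b3)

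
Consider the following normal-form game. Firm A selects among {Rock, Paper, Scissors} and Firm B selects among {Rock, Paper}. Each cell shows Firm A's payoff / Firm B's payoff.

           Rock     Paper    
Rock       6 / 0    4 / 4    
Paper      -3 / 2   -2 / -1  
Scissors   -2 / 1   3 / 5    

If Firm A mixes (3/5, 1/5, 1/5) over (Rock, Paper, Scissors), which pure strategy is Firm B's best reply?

Compute Firm B's expected payoff from each pure strategy against the given mix.
Rock: (3/5)·0 + (1/5)·2 + (1/5)·1 = 3/5
Paper: (3/5)·4 + (1/5)·(-1) + (1/5)·5 = 16/5
Highest expected payoff is 16/5, from Paper.

Paper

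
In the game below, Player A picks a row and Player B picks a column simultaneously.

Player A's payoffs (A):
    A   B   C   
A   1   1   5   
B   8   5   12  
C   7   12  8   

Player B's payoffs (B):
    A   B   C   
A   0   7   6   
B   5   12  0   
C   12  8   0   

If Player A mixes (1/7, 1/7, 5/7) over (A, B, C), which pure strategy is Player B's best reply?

Compute Player B's expected payoff from each pure strategy against the given mix.
A: (1/7)·0 + (1/7)·5 + (5/7)·12 = 65/7
B: (1/7)·7 + (1/7)·12 + (5/7)·8 = 59/7
C: (1/7)·6 + (1/7)·0 + (5/7)·0 = 6/7
Highest expected payoff is 65/7, from A.

A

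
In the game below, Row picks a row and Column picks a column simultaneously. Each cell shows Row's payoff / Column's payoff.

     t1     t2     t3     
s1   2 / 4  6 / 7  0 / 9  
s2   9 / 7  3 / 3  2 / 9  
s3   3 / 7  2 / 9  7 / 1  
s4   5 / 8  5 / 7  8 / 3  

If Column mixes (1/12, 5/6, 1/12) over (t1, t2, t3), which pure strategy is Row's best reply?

s4

Row's best reply maximizes expected payoff against the mix.
s1: (1/12)·2 + (5/6)·6 + (1/12)·0 = 31/6
s2: (1/12)·9 + (5/6)·3 + (1/12)·2 = 41/12
s3: (1/12)·3 + (5/6)·2 + (1/12)·7 = 5/2
s4: (1/12)·5 + (5/6)·5 + (1/12)·8 = 21/4
Highest expected payoff is 21/4, from s4.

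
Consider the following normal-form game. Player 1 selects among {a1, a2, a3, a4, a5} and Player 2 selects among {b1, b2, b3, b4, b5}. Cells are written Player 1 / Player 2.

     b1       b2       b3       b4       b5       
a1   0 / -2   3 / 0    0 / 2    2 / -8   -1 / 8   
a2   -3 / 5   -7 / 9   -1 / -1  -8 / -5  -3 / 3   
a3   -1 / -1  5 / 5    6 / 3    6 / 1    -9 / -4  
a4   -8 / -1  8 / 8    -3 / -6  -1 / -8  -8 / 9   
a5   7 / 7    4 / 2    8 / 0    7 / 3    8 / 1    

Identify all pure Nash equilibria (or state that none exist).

(a5, b1)

A profile is a Nash equilibrium when each player is best-responding to the other.
Player 1's best responses — vs b1: a5 (payoff 7); vs b2: a4 (payoff 8); vs b3: a5 (payoff 8); vs b4: a5 (payoff 7); vs b5: a5 (payoff 8).
Player 2's best responses — vs a1: b5 (payoff 8); vs a2: b2 (payoff 9); vs a3: b2 (payoff 5); vs a4: b5 (payoff 9); vs a5: b1 (payoff 7).
The only mutual best response is (a5, b1); neither player gains by switching there.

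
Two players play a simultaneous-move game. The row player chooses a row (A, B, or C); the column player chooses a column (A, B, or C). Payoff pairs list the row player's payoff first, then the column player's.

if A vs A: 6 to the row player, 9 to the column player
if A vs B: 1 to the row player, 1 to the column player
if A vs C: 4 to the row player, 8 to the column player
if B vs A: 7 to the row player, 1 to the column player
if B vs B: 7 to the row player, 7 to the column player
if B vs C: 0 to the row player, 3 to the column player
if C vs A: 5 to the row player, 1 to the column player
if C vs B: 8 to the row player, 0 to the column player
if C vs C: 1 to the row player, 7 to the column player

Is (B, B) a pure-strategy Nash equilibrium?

Holding the column player at B: the row player gets 7 from B but could get 8 by switching to C. The row player has a profitable deviation.

No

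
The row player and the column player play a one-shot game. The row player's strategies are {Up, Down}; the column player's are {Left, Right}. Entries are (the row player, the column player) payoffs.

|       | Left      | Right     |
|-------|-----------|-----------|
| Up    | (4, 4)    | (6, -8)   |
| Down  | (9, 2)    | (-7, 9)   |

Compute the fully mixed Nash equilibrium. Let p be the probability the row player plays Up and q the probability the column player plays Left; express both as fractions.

p = 7/19, q = 13/18

In a mixed NE each player is indifferent between their pure strategies, so the opponent's mix sets the indifference.
The column player indifferent between Left and Right: p·4 + (1−p)·2 = p·(-8) + (1−p)·9 ⟹ 2 + 2p = 9 + (-17)p ⟹ p = 7/19.
The row player indifferent between Up and Down: q·4 + (1−q)·6 = q·9 + (1−q)·(-7) ⟹ 6 + (-2)q = (-7) + 16q ⟹ q = 13/18.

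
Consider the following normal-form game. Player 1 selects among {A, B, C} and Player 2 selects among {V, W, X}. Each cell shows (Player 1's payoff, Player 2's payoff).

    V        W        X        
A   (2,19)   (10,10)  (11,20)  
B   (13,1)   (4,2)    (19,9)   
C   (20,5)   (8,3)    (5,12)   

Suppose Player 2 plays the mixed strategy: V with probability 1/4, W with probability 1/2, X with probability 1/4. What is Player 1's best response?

C

Player 1's best reply maximizes expected payoff against the mix.
A: (1/4)·2 + (1/2)·10 + (1/4)·11 = 33/4
B: (1/4)·13 + (1/2)·4 + (1/4)·19 = 10
C: (1/4)·20 + (1/2)·8 + (1/4)·5 = 41/4
Highest expected payoff is 41/4, from C.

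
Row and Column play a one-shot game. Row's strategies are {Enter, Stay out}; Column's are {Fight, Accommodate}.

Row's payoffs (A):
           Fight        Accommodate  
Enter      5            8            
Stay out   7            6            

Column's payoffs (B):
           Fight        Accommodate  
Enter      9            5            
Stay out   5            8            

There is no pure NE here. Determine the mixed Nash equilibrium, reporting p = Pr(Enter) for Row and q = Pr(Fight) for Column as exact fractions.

In a mixed NE each player is indifferent between their pure strategies, so the opponent's mix sets the indifference.
Column indifferent between Fight and Accommodate: p·9 + (1−p)·5 = p·5 + (1−p)·8 ⟹ 5 + 4p = 8 + (-3)p ⟹ p = 3/7.
Row indifferent between Enter and Stay out: q·5 + (1−q)·8 = q·7 + (1−q)·6 ⟹ 8 + (-3)q = 6 + 1q ⟹ q = 1/2.

p = 3/7, q = 1/2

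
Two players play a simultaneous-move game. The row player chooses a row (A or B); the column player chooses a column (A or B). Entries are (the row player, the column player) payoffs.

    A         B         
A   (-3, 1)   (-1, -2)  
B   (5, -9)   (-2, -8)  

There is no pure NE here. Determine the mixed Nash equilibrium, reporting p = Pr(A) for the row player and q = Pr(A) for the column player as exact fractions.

In a mixed NE each player is indifferent between their pure strategies, so the opponent's mix sets the indifference.
The column player indifferent between A and B: p·1 + (1−p)·(-9) = p·(-2) + (1−p)·(-8) ⟹ (-9) + 10p = (-8) + 6p ⟹ p = 1/4.
The row player indifferent between A and B: q·(-3) + (1−q)·(-1) = q·5 + (1−q)·(-2) ⟹ (-1) + (-2)q = (-2) + 7q ⟹ q = 1/9.

p = 1/4, q = 1/9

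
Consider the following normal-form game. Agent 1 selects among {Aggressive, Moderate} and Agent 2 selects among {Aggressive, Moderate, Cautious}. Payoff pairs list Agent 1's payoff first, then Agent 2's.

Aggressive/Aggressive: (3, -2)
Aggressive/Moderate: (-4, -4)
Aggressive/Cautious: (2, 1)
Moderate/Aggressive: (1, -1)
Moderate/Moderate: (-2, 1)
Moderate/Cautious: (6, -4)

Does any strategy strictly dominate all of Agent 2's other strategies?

No strictly dominant strategy

A strategy is strictly dominant if it gives Agent 2 a strictly higher payoff than every other strategy, against every choice by the opponent.
Aggressive is not dominant: against Aggressive, Cautious gives 1 > -2.
Moderate is not dominant: against Aggressive, Aggressive gives -2 > -4.
Cautious is not dominant: against Moderate, Aggressive gives -1 > -4.
No single strategy is best against every opponent action.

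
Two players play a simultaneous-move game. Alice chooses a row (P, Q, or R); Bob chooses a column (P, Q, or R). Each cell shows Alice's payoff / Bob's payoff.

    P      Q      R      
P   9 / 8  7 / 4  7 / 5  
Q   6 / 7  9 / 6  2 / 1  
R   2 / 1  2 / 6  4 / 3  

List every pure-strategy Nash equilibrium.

Check mutual best responses: a cell is a NE iff neither player can gain by unilaterally deviating.
Alice's best responses — vs P: P (payoff 9); vs Q: Q (payoff 9); vs R: P (payoff 7).
Bob's best responses — vs P: P (payoff 8); vs Q: P (payoff 7); vs R: Q (payoff 6).
The only mutual best response is (P, P); neither player gains by switching there.

(P, P)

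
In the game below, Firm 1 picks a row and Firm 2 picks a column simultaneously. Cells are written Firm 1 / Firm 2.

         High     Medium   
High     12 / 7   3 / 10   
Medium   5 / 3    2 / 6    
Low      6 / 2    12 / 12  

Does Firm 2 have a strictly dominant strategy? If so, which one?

Medium

A strategy is strictly dominant if it gives Firm 2 a strictly higher payoff than every other strategy, against every choice by the opponent.
Medium strictly dominates: vs High: 10 > 7; vs Medium: 6 > 3; vs Low: 12 > 2.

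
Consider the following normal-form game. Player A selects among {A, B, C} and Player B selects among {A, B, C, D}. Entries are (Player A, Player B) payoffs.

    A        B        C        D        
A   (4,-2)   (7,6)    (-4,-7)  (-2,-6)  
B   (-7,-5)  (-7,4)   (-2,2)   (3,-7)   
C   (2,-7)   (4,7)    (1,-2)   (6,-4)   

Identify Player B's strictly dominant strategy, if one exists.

A strategy is strictly dominant if it gives Player B a strictly higher payoff than every other strategy, against every choice by the opponent.
B strictly dominates: vs A: 6 > each of {-2, -7, -6}; vs B: 4 > each of {-5, 2, -7}; vs C: 7 > each of {-7, -2, -4}.

B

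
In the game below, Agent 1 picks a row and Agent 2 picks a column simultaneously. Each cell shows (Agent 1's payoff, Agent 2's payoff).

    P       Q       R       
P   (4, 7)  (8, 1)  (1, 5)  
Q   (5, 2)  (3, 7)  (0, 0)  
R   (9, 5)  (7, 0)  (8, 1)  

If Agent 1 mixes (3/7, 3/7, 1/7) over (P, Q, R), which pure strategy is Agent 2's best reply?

Agent 2's best reply maximizes expected payoff against the mix.
P: (3/7)·7 + (3/7)·2 + (1/7)·5 = 32/7
Q: (3/7)·1 + (3/7)·7 + (1/7)·0 = 24/7
R: (3/7)·5 + (3/7)·0 + (1/7)·1 = 16/7
Highest expected payoff is 32/7, from P.

P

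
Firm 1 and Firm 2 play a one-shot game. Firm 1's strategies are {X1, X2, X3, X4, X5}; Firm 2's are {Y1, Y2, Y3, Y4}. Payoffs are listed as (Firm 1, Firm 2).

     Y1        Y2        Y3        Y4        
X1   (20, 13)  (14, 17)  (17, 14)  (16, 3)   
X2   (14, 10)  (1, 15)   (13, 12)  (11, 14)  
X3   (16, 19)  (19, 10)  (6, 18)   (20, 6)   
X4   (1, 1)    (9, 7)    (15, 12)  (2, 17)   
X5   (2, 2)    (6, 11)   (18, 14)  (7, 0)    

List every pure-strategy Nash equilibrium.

A profile is a Nash equilibrium when each player is best-responding to the other.
Firm 1's best responses — vs Y1: X1 (payoff 20); vs Y2: X3 (payoff 19); vs Y3: X5 (payoff 18); vs Y4: X3 (payoff 20).
Firm 2's best responses — vs X1: Y2 (payoff 17); vs X2: Y2 (payoff 15); vs X3: Y1 (payoff 19); vs X4: Y4 (payoff 17); vs X5: Y3 (payoff 14).
The only mutual best response is (X5, Y3); neither player gains by switching there.

(X5, Y3)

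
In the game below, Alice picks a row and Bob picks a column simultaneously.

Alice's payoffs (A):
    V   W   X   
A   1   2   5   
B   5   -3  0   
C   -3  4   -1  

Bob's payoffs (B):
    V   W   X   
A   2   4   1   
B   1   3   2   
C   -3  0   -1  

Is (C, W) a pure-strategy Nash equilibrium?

Yes

Holding Bob at W: Alice gets 4 from C, versus 2 from A, -3 from B. No profitable deviation for Alice.
Holding Alice at C: Bob gets 0 from W, versus -3 from V, -1 from X. No profitable deviation for Bob either.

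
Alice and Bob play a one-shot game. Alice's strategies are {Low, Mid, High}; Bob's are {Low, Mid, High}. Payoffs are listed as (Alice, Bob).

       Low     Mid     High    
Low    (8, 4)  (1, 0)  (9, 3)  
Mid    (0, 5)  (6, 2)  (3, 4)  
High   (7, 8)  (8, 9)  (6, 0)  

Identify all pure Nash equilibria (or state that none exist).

A profile is a Nash equilibrium when each player is best-responding to the other.
Alice's best responses — vs Low: Low (payoff 8); vs Mid: High (payoff 8); vs High: Low (payoff 9).
Bob's best responses — vs Low: Low (payoff 4); vs Mid: Low (payoff 5); vs High: Mid (payoff 9).
Mutual best responses occur at (Low, Low) and (High, Mid); at each, neither player gains by switching.

(Low, Low) and (High, Mid)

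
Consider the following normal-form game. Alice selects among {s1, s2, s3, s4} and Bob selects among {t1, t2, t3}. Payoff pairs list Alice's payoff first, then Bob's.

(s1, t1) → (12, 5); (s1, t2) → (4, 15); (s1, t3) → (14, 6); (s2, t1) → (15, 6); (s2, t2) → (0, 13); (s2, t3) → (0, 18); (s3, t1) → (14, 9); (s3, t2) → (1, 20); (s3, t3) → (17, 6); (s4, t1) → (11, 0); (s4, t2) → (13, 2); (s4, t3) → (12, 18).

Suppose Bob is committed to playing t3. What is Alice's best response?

s3

With Bob fixed at t3, Alice's payoffs are: s1 → 14, s2 → 0, s3 → 17, s4 → 12.
The maximum is 17, achieved by s3.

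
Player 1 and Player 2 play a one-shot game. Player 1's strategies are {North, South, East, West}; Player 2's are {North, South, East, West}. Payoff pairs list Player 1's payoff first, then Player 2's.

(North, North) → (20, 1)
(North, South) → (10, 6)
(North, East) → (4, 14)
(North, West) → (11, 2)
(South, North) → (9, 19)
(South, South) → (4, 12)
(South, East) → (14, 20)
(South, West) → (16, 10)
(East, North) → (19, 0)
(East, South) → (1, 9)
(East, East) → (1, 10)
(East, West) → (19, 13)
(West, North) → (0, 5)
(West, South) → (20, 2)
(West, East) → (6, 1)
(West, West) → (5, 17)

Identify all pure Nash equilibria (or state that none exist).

(South, East) and (East, West)

Find each player's best response to every opponent strategy; NE are the intersections.
Player 1's best responses — vs North: North (payoff 20); vs South: West (payoff 20); vs East: South (payoff 14); vs West: East (payoff 19).
Player 2's best responses — vs North: East (payoff 14); vs South: East (payoff 20); vs East: West (payoff 13); vs West: West (payoff 17).
Mutual best responses occur at (South, East) and (East, West); at each, neither player gains by switching.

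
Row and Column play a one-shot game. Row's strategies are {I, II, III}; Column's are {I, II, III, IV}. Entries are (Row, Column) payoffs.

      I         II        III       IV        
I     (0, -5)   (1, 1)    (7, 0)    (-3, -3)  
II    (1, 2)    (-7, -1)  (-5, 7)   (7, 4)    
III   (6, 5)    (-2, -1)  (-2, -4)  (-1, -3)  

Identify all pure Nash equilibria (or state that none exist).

(I, II) and (III, I)

Check mutual best responses: a cell is a NE iff neither player can gain by unilaterally deviating.
Row's best responses — vs I: III (payoff 6); vs II: I (payoff 1); vs III: I (payoff 7); vs IV: II (payoff 7).
Column's best responses — vs I: II (payoff 1); vs II: III (payoff 7); vs III: I (payoff 5).
Mutual best responses occur at (I, II) and (III, I); at each, neither player gains by switching.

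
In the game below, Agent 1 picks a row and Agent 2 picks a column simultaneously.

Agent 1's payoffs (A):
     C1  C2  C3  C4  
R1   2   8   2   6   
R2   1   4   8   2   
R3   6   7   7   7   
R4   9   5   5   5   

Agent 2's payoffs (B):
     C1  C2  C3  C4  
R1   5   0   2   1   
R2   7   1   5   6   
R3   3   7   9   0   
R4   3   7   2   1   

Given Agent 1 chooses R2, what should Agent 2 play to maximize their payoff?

With Agent 1 fixed at R2, Agent 2's payoffs are: C1 → 7, C2 → 1, C3 → 5, C4 → 6.
The maximum is 7, achieved by C1.

C1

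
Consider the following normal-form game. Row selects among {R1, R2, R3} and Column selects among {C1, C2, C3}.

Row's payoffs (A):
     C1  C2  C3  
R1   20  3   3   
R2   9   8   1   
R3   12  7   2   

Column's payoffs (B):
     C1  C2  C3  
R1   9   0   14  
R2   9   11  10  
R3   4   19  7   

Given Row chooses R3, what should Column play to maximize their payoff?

C2

With Row fixed at R3, Column's payoffs are: C1 → 4, C2 → 19, C3 → 7.
The maximum is 19, achieved by C2.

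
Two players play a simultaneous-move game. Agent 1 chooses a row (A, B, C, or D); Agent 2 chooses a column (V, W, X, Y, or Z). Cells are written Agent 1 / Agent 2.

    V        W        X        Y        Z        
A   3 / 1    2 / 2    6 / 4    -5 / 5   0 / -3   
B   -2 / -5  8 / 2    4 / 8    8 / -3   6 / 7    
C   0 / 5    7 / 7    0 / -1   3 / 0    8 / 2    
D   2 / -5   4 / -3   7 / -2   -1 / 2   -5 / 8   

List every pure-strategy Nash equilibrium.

No pure-strategy Nash equilibrium

A profile is a Nash equilibrium when each player is best-responding to the other.
Agent 1's best responses — vs V: A (payoff 3); vs W: B (payoff 8); vs X: D (payoff 7); vs Y: B (payoff 8); vs Z: C (payoff 8).
Agent 2's best responses — vs A: Y (payoff 5); vs B: X (payoff 8); vs C: W (payoff 7); vs D: Z (payoff 8).
No cell has both players best-responding. For instance, Agent 1's best reply to Y is B, but against B Agent 2 prefers X over Y.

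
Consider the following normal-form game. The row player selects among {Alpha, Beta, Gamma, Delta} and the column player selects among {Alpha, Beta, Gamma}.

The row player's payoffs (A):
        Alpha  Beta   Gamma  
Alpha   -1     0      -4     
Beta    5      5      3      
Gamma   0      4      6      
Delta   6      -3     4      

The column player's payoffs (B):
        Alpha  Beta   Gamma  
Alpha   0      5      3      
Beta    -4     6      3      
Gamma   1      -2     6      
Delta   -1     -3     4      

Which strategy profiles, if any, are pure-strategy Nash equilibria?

Find each player's best response to every opponent strategy; NE are the intersections.
The row player's best responses — vs Alpha: Delta (payoff 6); vs Beta: Beta (payoff 5); vs Gamma: Gamma (payoff 6).
The column player's best responses — vs Alpha: Beta (payoff 5); vs Beta: Beta (payoff 6); vs Gamma: Gamma (payoff 6); vs Delta: Gamma (payoff 4).
Mutual best responses occur at (Beta, Beta) and (Gamma, Gamma); at each, neither player gains by switching.

(Beta, Beta) and (Gamma, Gamma)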